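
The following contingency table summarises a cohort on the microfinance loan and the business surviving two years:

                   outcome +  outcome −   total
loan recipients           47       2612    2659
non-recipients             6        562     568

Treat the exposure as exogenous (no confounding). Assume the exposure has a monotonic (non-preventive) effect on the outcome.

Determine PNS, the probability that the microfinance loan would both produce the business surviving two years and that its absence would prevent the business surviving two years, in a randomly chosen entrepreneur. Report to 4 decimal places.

p₁ = P(outcome | exposed) = 47/2659 = 0.017676
p₀ = P(outcome | unexposed) = 6/568 = 0.010563
Under exogeneity and monotonicity, PNS = p₁ − p₀.
PNS = 0.017676 − 0.010563 = 0.0071124

PNS ≈ 0.0071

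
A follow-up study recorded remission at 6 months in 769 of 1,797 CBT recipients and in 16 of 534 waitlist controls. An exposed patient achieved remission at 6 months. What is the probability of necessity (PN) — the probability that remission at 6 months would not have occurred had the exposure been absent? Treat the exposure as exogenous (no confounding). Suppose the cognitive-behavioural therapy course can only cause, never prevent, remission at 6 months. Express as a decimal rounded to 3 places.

PN ≈ 0.930

p₁ = P(outcome | exposed) = 769/1797 = 0.42794
p₀ = P(outcome | unexposed) = 16/534 = 0.029963
Under exogeneity and monotonicity, PN = (p₁ − p₀) / p₁.
PN = (0.42794 − 0.029963) / 0.42794 = 0.39797 / 0.42794 ≈ 0.9300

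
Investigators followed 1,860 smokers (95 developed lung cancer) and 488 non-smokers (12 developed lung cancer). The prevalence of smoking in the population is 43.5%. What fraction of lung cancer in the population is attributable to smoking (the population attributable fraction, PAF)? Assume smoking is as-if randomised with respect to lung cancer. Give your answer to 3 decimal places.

p₁ = P(outcome | exposed) = 95/1860 = 0.051075
p₀ = P(outcome | unexposed) = 12/488 = 0.02459
Overall risk P(Y=1) = π·p₁ + (1−π)·p₀ = 0.435×0.051075 + 0.565×0.02459 = 0.036111.
Under exogeneity, PAF = [P(Y=1) − p₀] / P(Y=1).
PAF = (0.036111 − 0.02459) / 0.036111 ≈ 0.3190

PAF ≈ 0.319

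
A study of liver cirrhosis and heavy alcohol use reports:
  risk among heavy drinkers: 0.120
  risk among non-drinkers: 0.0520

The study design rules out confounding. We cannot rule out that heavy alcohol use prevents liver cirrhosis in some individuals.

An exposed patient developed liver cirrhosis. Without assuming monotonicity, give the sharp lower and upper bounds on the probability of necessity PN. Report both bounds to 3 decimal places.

0.567 ≤ PN ≤ 1.000

Let p₁ = 0.12, p₀ = 0.052.
Under exogeneity alone the bounds on PN are max{0,(p₁−p₀)/p₁} ≤ PN ≤ min{1,(1−p₀)/p₁}.
  lower = (p₁ − p₀)/p₁ = 0.068 / 0.12 ≈ 0.5667
  upper = min{1, (1 − p₀)/p₁} = 0.948 / 0.12 ≈ 7.9000 → capped at 1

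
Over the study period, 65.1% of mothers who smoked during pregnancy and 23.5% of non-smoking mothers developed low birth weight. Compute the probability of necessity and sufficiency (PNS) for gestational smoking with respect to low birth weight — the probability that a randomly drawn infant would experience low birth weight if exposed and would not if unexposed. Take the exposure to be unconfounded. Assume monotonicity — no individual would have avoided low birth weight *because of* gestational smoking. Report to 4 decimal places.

PNS ≈ 0.4160

p₁ = 0.651, p₀ = 0.235.
Under exogeneity and monotonicity, PNS = p₁ − p₀.
PNS = 0.651 − 0.235 = 0.416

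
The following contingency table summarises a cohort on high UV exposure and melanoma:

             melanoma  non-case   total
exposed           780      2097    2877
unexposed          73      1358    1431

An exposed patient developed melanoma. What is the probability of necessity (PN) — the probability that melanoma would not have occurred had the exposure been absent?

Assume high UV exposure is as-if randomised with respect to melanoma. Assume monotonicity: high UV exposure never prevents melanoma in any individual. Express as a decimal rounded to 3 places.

p₁ = P(outcome | exposed) = 780/2877 = 0.27112
p₀ = P(outcome | unexposed) = 73/1431 = 0.051013
Under exogeneity and monotonicity, PN = (p₁ − p₀)/p₁.
PN = (0.27112 − 0.051013) / 0.27112 ≈ 0.8118

PN ≈ 0.812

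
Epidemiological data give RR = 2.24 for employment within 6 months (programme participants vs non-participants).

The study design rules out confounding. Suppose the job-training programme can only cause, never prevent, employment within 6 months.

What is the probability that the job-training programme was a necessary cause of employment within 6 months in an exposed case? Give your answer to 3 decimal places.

PN ≈ 0.554

Under exogeneity and monotonicity, PN = (RR − 1) / RR = 1 − 1/RR.
PN = (2.24 − 1) / 2.24 = 1.24 / 2.24 ≈ 0.5536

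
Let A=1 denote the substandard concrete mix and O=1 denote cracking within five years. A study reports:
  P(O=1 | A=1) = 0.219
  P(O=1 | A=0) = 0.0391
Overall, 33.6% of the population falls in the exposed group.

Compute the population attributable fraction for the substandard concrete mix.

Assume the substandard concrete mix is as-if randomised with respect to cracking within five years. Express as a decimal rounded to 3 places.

PAF ≈ 0.607

Let p₁ = 0.219, p₀ = 0.0391.
Overall risk P(Y=1) = π·p₁ + (1−π)·p₀ = 0.336×0.219 + 0.664×0.0391 = 0.099546.
Under exogeneity, PAF = [P(Y=1) − p₀] / P(Y=1).
PAF = (0.099546 − 0.0391) / 0.099546 ≈ 0.6072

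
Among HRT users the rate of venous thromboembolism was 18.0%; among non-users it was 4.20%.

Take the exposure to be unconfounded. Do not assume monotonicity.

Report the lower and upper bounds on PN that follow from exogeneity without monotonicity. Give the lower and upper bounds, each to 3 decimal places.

0.767 ≤ PN ≤ 1.000

p₁ = 0.18, p₀ = 0.042.
Under exogeneity alone the bounds on PN are max{0,(p₁−p₀)/p₁} ≤ PN ≤ min{1,(1−p₀)/p₁}.
  lower = (p₁ − p₀)/p₁ = 0.138 / 0.18 ≈ 0.7667
  upper = min{1, (1 − p₀)/p₁} = 0.958 / 0.18 ≈ 5.3222 → capped at 1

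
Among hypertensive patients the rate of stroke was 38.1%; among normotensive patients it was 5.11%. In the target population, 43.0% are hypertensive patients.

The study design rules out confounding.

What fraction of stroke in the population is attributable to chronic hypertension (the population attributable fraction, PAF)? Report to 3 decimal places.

PAF ≈ 0.735

p₁ = 0.381, p₀ = 0.0511.
Overall risk P(Y=1) = π·p₁ + (1−π)·p₀ = 0.43×0.381 + 0.57×0.0511 = 0.19296.
Under exogeneity, PAF = [P(Y=1) − p₀] / P(Y=1).
PAF = (0.19296 − 0.0511) / 0.19296 ≈ 0.7352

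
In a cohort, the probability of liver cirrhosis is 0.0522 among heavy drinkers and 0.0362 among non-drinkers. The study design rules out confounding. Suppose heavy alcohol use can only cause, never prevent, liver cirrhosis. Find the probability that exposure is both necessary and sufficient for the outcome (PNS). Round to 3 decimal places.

PNS ≈ 0.016

Let p₁ = 0.0522, p₀ = 0.0362.
Under exogeneity and monotonicity, PNS = p₁ − p₀.
PNS = 0.0522 − 0.0362 = 0.016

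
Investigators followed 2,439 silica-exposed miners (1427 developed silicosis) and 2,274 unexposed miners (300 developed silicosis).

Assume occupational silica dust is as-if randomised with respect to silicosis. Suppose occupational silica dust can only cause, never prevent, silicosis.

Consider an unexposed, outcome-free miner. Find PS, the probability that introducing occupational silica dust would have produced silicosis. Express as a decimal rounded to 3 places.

p₁ = P(outcome | exposed) = 1427/2439 = 0.58508
p₀ = P(outcome | unexposed) = 300/2274 = 0.13193
Under exogeneity and monotonicity, PS = (p₁ − p₀) / (1 − p₀).
PS = (0.58508 − 0.13193) / (1 − 0.13193) = 0.45315 / 0.86807 ≈ 0.5220

PS ≈ 0.522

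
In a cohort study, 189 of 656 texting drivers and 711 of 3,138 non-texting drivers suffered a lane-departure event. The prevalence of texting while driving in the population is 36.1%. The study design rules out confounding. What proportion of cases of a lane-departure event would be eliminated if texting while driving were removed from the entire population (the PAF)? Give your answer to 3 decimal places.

PAF ≈ 0.089

p₁ = P(outcome | exposed) = 189/656 = 0.28811
p₀ = P(outcome | unexposed) = 711/3138 = 0.22658
Overall risk P(Y=1) = π·p₁ + (1−π)·p₀ = 0.361×0.28811 + 0.639×0.22658 = 0.24879.
Under exogeneity, PAF = [P(Y=1) − p₀] / P(Y=1).
PAF = (0.24879 − 0.22658) / 0.24879 ≈ 0.0893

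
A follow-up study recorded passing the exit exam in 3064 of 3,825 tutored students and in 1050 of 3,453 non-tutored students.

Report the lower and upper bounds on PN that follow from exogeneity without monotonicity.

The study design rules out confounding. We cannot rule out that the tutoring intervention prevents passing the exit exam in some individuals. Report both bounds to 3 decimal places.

0.620 ≤ PN ≤ 0.869

p₁ = P(outcome | exposed) = 3064/3825 = 0.80105
p₀ = P(outcome | unexposed) = 1050/3453 = 0.30408
Under exogeneity alone the bounds on PN are max{0,(p₁−p₀)/p₁} ≤ PN ≤ min{1,(1−p₀)/p₁}.
  lower = (p₁ − p₀)/p₁ = 0.49696 / 0.80105 ≈ 0.6204
  upper = min{1, (1 − p₀)/p₁} = 0.69592 / 0.80105 ≈ 0.8688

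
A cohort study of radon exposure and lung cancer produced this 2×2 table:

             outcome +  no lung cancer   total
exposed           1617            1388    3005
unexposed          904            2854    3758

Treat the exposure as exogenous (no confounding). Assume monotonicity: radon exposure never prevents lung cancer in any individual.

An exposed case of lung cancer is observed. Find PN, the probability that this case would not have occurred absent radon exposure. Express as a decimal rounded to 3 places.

PN ≈ 0.553

p₁ = P(outcome | exposed) = 1617/3005 = 0.5381
p₀ = P(outcome | unexposed) = 904/3758 = 0.24055
Under exogeneity and monotonicity, PN = (p₁ − p₀) / p₁.
PN = (0.5381 − 0.24055) / 0.5381 = 0.29755 / 0.5381 ≈ 0.5530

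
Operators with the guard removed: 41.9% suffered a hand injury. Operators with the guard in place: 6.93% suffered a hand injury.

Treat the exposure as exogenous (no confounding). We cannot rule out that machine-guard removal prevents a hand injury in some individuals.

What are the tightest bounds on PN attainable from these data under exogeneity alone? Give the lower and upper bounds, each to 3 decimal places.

p₁ = 0.419, p₀ = 0.0693.
Under exogeneity alone the bounds on PN are max{0,(p₁−p₀)/p₁} ≤ PN ≤ min{1,(1−p₀)/p₁}.
  lower = (p₁ − p₀)/p₁ = 0.3497 / 0.419 ≈ 0.8346
  upper = min{1, (1 − p₀)/p₁} = 0.9307 / 0.419 ≈ 2.2212 → capped at 1

0.835 ≤ PN ≤ 1.000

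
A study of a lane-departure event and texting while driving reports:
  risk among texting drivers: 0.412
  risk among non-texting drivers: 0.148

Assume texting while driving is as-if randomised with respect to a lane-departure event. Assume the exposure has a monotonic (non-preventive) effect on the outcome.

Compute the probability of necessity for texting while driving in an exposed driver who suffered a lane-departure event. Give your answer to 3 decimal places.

PN ≈ 0.641

Let p₁ = 0.412, p₀ = 0.148.
Under exogeneity and monotonicity, PN = (p₁ − p₀) / p₁.
PN = (0.412 − 0.148) / 0.412 = 0.264 / 0.412 ≈ 0.6408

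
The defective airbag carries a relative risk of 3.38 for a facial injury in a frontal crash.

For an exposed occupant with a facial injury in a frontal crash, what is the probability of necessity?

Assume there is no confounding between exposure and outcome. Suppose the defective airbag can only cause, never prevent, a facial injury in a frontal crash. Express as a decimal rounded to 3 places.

PN ≈ 0.704

Under exogeneity and monotonicity, PN = (RR − 1) / RR = 1 − 1/RR.
PN = (3.38 − 1) / 3.38 = 2.38 / 3.38 ≈ 0.7041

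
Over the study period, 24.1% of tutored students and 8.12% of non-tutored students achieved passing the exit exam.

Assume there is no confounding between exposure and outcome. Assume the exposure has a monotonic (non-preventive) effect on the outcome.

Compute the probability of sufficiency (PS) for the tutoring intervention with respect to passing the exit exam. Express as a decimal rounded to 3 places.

PS ≈ 0.174

p₁ = 0.241, p₀ = 0.0812.
Under exogeneity and monotonicity, PS = (p₁ − p₀) / (1 − p₀).
PS = (0.241 − 0.0812) / (1 − 0.0812) = 0.1598 / 0.9188 ≈ 0.1739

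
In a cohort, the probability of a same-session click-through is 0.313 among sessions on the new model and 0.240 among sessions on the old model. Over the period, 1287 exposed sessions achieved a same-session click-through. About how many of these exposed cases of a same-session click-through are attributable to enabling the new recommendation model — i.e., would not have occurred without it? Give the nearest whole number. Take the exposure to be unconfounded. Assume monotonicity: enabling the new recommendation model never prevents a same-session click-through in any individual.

Let p₁ = 0.313, p₀ = 0.24.
PN = (p₁ − p₀)/p₁ = (0.313 − 0.24) / 0.313 ≈ 0.23323.
Attributable cases ≈ PN × (exposed cases) = 0.23323 × 1287 ≈ 300.16.

about 300 cases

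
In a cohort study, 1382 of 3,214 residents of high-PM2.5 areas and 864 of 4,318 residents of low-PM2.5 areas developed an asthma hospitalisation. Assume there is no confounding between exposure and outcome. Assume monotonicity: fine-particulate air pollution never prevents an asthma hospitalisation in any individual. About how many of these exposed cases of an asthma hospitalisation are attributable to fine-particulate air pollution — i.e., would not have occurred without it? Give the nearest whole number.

p₁ = P(outcome | exposed) = 1382/3214 = 0.42999
p₀ = P(outcome | unexposed) = 864/4318 = 0.20009
PN = (p₁ − p₀)/p₁ = (0.42999 − 0.20009) / 0.42999 ≈ 0.53466.
Attributable cases ≈ PN × (exposed cases) = 0.53466 × 1382 ≈ 738.90.

about 739 cases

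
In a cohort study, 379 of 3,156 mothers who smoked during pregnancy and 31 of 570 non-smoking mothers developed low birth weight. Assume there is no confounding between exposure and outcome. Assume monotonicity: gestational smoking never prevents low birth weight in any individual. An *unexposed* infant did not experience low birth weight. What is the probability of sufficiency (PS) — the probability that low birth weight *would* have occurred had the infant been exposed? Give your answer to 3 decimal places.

p₁ = P(outcome | exposed) = 379/3156 = 0.12009
p₀ = P(outcome | unexposed) = 31/570 = 0.054386
Under exogeneity and monotonicity, PS = (p₁ − p₀) / (1 − p₀).
PS = (0.12009 − 0.054386) / (1 − 0.054386) = 0.065703 / 0.94561 ≈ 0.0695

PS ≈ 0.069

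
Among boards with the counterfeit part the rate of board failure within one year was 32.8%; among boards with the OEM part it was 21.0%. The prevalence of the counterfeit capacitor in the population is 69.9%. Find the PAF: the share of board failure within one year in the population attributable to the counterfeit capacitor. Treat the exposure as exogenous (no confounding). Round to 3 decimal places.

p₁ = 0.328, p₀ = 0.21.
Overall risk P(Y=1) = π·p₁ + (1−π)·p₀ = 0.699×0.328 + 0.301×0.21 = 0.29248.
Under exogeneity, PAF = [P(Y=1) − p₀] / P(Y=1).
PAF = (0.29248 − 0.21) / 0.29248 ≈ 0.2820

PAF ≈ 0.282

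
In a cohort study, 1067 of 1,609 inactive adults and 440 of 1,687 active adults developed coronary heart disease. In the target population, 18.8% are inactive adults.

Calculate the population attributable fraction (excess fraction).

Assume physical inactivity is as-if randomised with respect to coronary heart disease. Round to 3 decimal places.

p₁ = P(outcome | exposed) = 1067/1609 = 0.66314
p₀ = P(outcome | unexposed) = 440/1687 = 0.26082
Overall risk P(Y=1) = π·p₁ + (1−π)·p₀ = 0.188×0.66314 + 0.812×0.26082 = 0.33646.
Under exogeneity, PAF = [P(Y=1) − p₀] / P(Y=1).
PAF = (0.33646 − 0.26082) / 0.33646 ≈ 0.2248

PAF ≈ 0.225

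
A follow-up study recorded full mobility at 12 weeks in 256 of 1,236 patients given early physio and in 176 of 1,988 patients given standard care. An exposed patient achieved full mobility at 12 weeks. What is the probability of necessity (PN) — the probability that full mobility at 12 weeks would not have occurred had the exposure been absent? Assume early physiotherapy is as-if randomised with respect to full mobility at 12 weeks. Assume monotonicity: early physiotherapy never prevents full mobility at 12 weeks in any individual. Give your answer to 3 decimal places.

p₁ = P(outcome | exposed) = 256/1236 = 0.20712
p₀ = P(outcome | unexposed) = 176/1988 = 0.088531
Under exogeneity and monotonicity, PN = (p₁ − p₀) / p₁.
PN = (0.20712 − 0.088531) / 0.20712 = 0.11859 / 0.20712 ≈ 0.5726

PN ≈ 0.573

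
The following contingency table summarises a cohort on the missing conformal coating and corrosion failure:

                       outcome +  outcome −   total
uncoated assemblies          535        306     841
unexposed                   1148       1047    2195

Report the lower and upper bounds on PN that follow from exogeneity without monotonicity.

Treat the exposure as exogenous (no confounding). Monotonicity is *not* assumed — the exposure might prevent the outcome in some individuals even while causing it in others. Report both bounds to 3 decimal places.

p₁ = P(outcome | exposed) = 535/841 = 0.63615
p₀ = P(outcome | unexposed) = 1148/2195 = 0.52301
Under exogeneity alone the bounds on PN are max{0,(p₁−p₀)/p₁} ≤ PN ≤ min{1,(1−p₀)/p₁}.
  lower = (p₁ − p₀)/p₁ = 0.11314 / 0.63615 ≈ 0.1779
  upper = min{1, (1 − p₀)/p₁} = 0.47699 / 0.63615 ≈ 0.7498

0.178 ≤ PN ≤ 0.750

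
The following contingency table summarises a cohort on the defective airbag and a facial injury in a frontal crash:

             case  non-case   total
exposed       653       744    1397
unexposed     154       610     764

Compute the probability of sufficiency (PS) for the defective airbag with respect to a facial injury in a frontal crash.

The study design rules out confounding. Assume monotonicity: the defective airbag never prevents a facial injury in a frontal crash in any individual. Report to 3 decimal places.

PS ≈ 0.333

p₁ = P(outcome | exposed) = 653/1397 = 0.46743
p₀ = P(outcome | unexposed) = 154/764 = 0.20157
Under exogeneity and monotonicity, PS = (p₁ − p₀) / (1 − p₀).
PS = (0.46743 − 0.20157) / (1 − 0.20157) = 0.26586 / 0.79843 ≈ 0.3330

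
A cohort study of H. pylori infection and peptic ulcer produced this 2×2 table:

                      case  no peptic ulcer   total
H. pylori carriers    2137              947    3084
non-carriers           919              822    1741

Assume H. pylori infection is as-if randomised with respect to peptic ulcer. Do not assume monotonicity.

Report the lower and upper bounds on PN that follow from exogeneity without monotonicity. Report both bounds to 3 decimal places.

p₁ = P(outcome | exposed) = 2137/3084 = 0.69293
p₀ = P(outcome | unexposed) = 919/1741 = 0.52786
Under exogeneity alone the bounds on PN are max{0,(p₁−p₀)/p₁} ≤ PN ≤ min{1,(1−p₀)/p₁}.
  lower = (p₁ − p₀)/p₁ = 0.16507 / 0.69293 ≈ 0.2382
  upper = min{1, (1 − p₀)/p₁} = 0.47214 / 0.69293 ≈ 0.6814

0.238 ≤ PN ≤ 0.681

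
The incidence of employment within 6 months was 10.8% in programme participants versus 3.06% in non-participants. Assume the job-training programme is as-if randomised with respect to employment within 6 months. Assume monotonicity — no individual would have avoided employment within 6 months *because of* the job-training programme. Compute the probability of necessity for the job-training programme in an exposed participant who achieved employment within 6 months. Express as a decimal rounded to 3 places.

p₁ = 0.108, p₀ = 0.0306.
Under exogeneity and monotonicity, PN = (p₁ − p₀) / p₁.
PN = (0.108 − 0.0306) / 0.108 = 0.0774 / 0.108 ≈ 0.7167

PN ≈ 0.717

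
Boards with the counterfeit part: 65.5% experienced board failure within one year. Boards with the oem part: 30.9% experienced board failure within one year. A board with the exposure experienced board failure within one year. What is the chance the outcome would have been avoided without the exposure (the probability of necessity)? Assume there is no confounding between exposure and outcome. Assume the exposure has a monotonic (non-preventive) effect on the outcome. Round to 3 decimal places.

p₁ = 0.655, p₀ = 0.309.
Under exogeneity and monotonicity, PN = (p₁ − p₀) / p₁.
PN = (0.655 − 0.309) / 0.655 = 0.346 / 0.655 ≈ 0.5282

PN ≈ 0.528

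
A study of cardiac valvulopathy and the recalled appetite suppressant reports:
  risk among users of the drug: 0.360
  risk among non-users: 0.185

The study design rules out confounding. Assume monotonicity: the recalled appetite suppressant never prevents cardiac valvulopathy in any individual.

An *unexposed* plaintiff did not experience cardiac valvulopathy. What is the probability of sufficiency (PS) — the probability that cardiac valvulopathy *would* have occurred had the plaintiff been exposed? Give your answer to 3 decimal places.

Let p₁ = 0.36, p₀ = 0.185.
Under exogeneity and monotonicity, PS = (p₁ − p₀) / (1 − p₀).
PS = (0.36 − 0.185) / (1 − 0.185) = 0.175 / 0.815 ≈ 0.2147

PS ≈ 0.215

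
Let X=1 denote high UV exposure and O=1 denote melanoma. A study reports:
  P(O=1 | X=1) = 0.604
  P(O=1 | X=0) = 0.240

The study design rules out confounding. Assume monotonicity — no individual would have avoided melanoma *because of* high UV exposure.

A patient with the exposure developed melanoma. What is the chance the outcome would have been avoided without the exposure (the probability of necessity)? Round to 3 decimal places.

Let p₁ = 0.604, p₀ = 0.24.
Under exogeneity and monotonicity, PN = (p₁ − p₀) / p₁.
PN = (0.604 − 0.24) / 0.604 = 0.364 / 0.604 ≈ 0.6026

PN ≈ 0.603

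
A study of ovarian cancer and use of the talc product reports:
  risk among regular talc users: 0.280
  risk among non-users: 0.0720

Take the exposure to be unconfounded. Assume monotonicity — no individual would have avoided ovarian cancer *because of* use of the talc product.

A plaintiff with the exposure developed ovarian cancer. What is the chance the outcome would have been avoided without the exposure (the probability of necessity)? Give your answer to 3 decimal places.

Let p₁ = 0.28, p₀ = 0.072.
Under exogeneity and monotonicity, PN = (p₁ − p₀) / p₁.
PN = (0.28 − 0.072) / 0.28 = 0.208 / 0.28 ≈ 0.7429

PN ≈ 0.743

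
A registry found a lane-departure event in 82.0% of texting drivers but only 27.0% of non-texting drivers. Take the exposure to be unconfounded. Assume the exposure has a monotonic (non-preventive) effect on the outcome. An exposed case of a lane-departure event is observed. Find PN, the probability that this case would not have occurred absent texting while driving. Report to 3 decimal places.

PN ≈ 0.671

p₁ = 0.82, p₀ = 0.27.
Under exogeneity and monotonicity, PN = (p₁ − p₀) / p₁.
PN = (0.82 − 0.27) / 0.82 = 0.55 / 0.82 ≈ 0.6707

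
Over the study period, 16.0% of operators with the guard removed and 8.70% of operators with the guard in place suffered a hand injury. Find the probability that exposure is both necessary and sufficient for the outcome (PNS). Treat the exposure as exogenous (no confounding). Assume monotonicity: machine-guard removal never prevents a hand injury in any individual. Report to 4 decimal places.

p₁ = 0.16, p₀ = 0.087.
Under exogeneity and monotonicity, PNS = p₁ − p₀.
PNS = 0.16 − 0.087 = 0.073

PNS ≈ 0.0730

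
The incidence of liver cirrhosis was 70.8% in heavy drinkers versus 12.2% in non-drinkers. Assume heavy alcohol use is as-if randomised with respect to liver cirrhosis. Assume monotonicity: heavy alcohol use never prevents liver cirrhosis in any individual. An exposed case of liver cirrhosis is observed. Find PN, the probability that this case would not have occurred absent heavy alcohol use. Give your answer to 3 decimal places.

PN ≈ 0.828

p₁ = 0.708, p₀ = 0.122.
Under exogeneity and monotonicity, PN = (p₁ − p₀) / p₁.
PN = (0.708 − 0.122) / 0.708 = 0.586 / 0.708 ≈ 0.8277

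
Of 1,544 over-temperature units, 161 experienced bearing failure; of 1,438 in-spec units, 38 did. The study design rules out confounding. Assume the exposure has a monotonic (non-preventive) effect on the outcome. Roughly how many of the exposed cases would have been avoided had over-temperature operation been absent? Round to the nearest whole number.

p₁ = P(outcome | exposed) = 161/1544 = 0.10427
p₀ = P(outcome | unexposed) = 38/1438 = 0.026426
PN = (p₁ − p₀)/p₁ = (0.10427 − 0.026426) / 0.10427 ≈ 0.74658.
Attributable cases ≈ PN × (exposed cases) = 0.74658 × 161 ≈ 120.20.

about 120 cases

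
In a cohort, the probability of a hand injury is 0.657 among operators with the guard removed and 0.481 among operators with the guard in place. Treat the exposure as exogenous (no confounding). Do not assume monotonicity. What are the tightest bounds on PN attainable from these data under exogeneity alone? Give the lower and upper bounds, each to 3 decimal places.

Let p₁ = 0.657, p₀ = 0.481.
Under exogeneity alone the bounds on PN are max{0,(p₁−p₀)/p₁} ≤ PN ≤ min{1,(1−p₀)/p₁}.
  lower = (p₁ − p₀)/p₁ = 0.176 / 0.657 ≈ 0.2679
  upper = min{1, (1 − p₀)/p₁} = 0.519 / 0.657 ≈ 0.7900

0.268 ≤ PN ≤ 0.790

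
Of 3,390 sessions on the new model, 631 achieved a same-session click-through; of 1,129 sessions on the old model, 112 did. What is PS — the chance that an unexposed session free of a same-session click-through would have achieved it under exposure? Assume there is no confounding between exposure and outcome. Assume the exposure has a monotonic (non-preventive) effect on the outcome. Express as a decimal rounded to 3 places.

PS ≈ 0.097

p₁ = P(outcome | exposed) = 631/3390 = 0.18614
p₀ = P(outcome | unexposed) = 112/1129 = 0.099203
Under exogeneity and monotonicity, PS = (p₁ − p₀) / (1 − p₀).
PS = (0.18614 − 0.099203) / (1 − 0.099203) = 0.086933 / 0.9008 ≈ 0.0965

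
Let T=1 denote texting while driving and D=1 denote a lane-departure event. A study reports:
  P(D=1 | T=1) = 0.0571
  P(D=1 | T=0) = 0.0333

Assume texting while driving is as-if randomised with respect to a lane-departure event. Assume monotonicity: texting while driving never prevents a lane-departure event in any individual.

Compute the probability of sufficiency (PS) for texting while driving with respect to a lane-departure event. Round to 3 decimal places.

PS ≈ 0.025

Let p₁ = 0.0571, p₀ = 0.0333.
Under exogeneity and monotonicity, PS = (p₁ − p₀) / (1 − p₀).
PS = (0.0571 − 0.0333) / (1 − 0.0333) = 0.0238 / 0.9667 ≈ 0.0246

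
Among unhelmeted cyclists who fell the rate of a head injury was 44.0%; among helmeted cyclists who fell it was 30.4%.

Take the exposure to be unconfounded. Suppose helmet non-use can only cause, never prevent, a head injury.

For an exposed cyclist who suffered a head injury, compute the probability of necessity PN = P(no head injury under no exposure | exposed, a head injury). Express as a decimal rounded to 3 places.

PN ≈ 0.309

p₁ = 0.44, p₀ = 0.304.
Under exogeneity and monotonicity, PN = (p₁ − p₀) / p₁.
PN = (0.44 − 0.304) / 0.44 = 0.136 / 0.44 ≈ 0.3091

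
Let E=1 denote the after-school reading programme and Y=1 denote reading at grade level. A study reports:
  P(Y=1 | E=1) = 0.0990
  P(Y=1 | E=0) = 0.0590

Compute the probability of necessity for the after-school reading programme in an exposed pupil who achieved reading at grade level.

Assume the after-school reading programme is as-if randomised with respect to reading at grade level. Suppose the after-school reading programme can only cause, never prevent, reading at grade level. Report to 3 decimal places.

Let p₁ = 0.099, p₀ = 0.059.
Under exogeneity and monotonicity, PN = (p₁ − p₀) / p₁.
PN = (0.099 − 0.059) / 0.099 = 0.04 / 0.099 ≈ 0.4040

PN ≈ 0.404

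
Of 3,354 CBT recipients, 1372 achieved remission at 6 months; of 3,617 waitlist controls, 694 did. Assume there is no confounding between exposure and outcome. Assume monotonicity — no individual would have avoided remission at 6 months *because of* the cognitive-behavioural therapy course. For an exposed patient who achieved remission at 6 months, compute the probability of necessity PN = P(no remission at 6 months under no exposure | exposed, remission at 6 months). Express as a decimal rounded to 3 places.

p₁ = P(outcome | exposed) = 1372/3354 = 0.40906
p₀ = P(outcome | unexposed) = 694/3617 = 0.19187
Under exogeneity and monotonicity, PN = (p₁ − p₀) / p₁.
PN = (0.40906 − 0.19187) / 0.40906 = 0.21719 / 0.40906 ≈ 0.5309

PN ≈ 0.531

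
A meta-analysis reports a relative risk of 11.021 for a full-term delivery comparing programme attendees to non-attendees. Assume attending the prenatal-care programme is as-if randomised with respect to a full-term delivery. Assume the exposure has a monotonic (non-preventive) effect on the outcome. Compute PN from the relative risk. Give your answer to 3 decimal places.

PN ≈ 0.909

Under exogeneity and monotonicity, PN = (RR − 1) / RR = 1 − 1/RR.
PN = (11.021 − 1) / 11.021 = 10.02 / 11.021 ≈ 0.9093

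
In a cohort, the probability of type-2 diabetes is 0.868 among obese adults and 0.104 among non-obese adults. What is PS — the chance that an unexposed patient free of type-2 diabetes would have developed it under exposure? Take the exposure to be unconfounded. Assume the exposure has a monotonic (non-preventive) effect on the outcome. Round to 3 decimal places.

Let p₁ = 0.868, p₀ = 0.104.
Under exogeneity and monotonicity, PS = (p₁ − p₀) / (1 − p₀).
PS = (0.868 − 0.104) / (1 − 0.104) = 0.764 / 0.896 ≈ 0.8527

PS ≈ 0.853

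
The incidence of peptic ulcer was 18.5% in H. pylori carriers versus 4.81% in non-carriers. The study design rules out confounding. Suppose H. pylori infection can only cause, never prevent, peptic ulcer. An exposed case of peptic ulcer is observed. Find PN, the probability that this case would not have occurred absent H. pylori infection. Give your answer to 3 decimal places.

PN ≈ 0.740

p₁ = 0.185, p₀ = 0.0481.
Under exogeneity and monotonicity, PN = (p₁ − p₀) / p₁.
PN = (0.185 − 0.0481) / 0.185 = 0.1369 / 0.185 ≈ 0.7400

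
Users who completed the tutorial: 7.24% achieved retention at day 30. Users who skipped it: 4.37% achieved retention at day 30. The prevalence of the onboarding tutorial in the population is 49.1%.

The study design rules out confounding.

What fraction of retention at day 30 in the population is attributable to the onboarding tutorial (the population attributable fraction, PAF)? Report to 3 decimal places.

PAF ≈ 0.244

p₁ = 0.0724, p₀ = 0.0437.
Overall risk P(Y=1) = π·p₁ + (1−π)·p₀ = 0.491×0.0724 + 0.509×0.0437 = 0.057792.
Under exogeneity, PAF = [P(Y=1) − p₀] / P(Y=1).
PAF = (0.057792 − 0.0437) / 0.057792 ≈ 0.2438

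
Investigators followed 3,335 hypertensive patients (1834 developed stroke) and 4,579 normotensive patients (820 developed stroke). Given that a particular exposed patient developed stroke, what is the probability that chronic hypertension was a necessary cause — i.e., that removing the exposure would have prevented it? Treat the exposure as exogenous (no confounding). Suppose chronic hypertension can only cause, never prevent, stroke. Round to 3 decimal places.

PN ≈ 0.674

p₁ = P(outcome | exposed) = 1834/3335 = 0.54993
p₀ = P(outcome | unexposed) = 820/4579 = 0.17908
Under exogeneity and monotonicity, PN = (p₁ − p₀) / p₁.
PN = (0.54993 − 0.17908) / 0.54993 = 0.37085 / 0.54993 ≈ 0.6744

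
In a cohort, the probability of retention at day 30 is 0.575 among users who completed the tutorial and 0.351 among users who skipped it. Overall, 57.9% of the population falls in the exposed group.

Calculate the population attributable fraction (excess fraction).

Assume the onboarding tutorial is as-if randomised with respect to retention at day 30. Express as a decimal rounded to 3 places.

Let p₁ = 0.575, p₀ = 0.351.
Overall risk P(Y=1) = π·p₁ + (1−π)·p₀ = 0.579×0.575 + 0.421×0.351 = 0.4807.
Under exogeneity, PAF = [P(Y=1) − p₀] / P(Y=1).
PAF = (0.4807 − 0.351) / 0.4807 ≈ 0.2698

PAF ≈ 0.270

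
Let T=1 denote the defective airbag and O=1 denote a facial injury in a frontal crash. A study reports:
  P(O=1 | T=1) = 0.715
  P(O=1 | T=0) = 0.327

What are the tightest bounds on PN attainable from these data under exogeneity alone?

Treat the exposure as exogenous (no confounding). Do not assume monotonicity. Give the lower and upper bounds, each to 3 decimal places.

0.543 ≤ PN ≤ 0.941

Let p₁ = 0.715, p₀ = 0.327.
Under exogeneity alone the bounds on PN are max{0,(p₁−p₀)/p₁} ≤ PN ≤ min{1,(1−p₀)/p₁}.
  lower = (p₁ − p₀)/p₁ = 0.388 / 0.715 ≈ 0.5427
  upper = min{1, (1 − p₀)/p₁} = 0.673 / 0.715 ≈ 0.9413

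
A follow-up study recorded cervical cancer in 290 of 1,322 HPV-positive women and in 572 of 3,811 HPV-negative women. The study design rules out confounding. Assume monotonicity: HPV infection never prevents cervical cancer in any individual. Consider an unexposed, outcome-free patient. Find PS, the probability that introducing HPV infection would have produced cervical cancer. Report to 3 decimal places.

PS ≈ 0.082

p₁ = P(outcome | exposed) = 290/1322 = 0.21936
p₀ = P(outcome | unexposed) = 572/3811 = 0.15009
Under exogeneity and monotonicity, PS = (p₁ − p₀) / (1 − p₀).
PS = (0.21936 − 0.15009) / (1 − 0.15009) = 0.069273 / 0.84991 ≈ 0.0815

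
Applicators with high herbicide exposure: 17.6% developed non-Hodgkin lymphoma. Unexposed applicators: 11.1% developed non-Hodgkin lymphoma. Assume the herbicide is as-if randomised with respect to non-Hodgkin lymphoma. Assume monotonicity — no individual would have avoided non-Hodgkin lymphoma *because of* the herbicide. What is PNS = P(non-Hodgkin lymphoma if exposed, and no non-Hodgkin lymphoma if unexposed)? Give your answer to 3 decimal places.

PNS ≈ 0.065

p₁ = 0.176, p₀ = 0.111.
Under exogeneity and monotonicity, PNS = p₁ − p₀.
PNS = 0.176 − 0.111 = 0.065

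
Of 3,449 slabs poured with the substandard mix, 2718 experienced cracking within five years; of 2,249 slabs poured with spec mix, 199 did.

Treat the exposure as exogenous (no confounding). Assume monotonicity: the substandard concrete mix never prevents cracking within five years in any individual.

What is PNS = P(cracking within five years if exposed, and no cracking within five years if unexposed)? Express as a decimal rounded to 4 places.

PNS ≈ 0.6996

p₁ = P(outcome | exposed) = 2718/3449 = 0.78805
p₀ = P(outcome | unexposed) = 199/2249 = 0.088484
Under exogeneity and monotonicity, PNS = p₁ − p₀.
PNS = 0.78805 − 0.088484 = 0.69957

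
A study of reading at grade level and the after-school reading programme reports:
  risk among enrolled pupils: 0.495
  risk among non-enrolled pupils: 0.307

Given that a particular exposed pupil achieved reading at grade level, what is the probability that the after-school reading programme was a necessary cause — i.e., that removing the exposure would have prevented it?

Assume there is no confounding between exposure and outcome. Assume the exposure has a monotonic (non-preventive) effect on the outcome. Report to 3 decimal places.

PN ≈ 0.380

Let p₁ = 0.495, p₀ = 0.307.
Under exogeneity and monotonicity, PN = (p₁ − p₀) / p₁.
PN = (0.495 − 0.307) / 0.495 = 0.188 / 0.495 ≈ 0.3798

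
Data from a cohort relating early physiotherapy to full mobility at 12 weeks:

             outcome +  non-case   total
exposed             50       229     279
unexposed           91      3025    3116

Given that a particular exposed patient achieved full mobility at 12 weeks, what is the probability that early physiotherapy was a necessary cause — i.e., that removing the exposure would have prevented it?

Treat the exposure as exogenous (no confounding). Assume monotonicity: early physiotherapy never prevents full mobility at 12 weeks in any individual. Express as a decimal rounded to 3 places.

PN ≈ 0.837

p₁ = P(outcome | exposed) = 50/279 = 0.17921
p₀ = P(outcome | unexposed) = 91/3116 = 0.029204
Under exogeneity and monotonicity, PN = (p₁ − p₀)/p₁.
PN = (0.17921 − 0.029204) / 0.17921 ≈ 0.8370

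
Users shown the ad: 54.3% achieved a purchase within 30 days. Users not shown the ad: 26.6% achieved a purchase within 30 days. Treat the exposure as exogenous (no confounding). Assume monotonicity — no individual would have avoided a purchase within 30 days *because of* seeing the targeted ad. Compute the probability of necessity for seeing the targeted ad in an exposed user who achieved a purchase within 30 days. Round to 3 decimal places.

p₁ = 0.543, p₀ = 0.266.
Under exogeneity and monotonicity, PN = (p₁ − p₀) / p₁.
PN = (0.543 − 0.266) / 0.543 = 0.277 / 0.543 ≈ 0.5101

PN ≈ 0.510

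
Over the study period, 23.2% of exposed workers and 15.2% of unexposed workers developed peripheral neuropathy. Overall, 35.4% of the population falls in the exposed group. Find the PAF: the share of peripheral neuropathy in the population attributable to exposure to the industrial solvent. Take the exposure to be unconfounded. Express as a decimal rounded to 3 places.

p₁ = 0.232, p₀ = 0.152.
Overall risk P(Y=1) = π·p₁ + (1−π)·p₀ = 0.354×0.232 + 0.646×0.152 = 0.18032.
Under exogeneity, PAF = [P(Y=1) − p₀] / P(Y=1).
PAF = (0.18032 − 0.152) / 0.18032 ≈ 0.1571

PAF ≈ 0.157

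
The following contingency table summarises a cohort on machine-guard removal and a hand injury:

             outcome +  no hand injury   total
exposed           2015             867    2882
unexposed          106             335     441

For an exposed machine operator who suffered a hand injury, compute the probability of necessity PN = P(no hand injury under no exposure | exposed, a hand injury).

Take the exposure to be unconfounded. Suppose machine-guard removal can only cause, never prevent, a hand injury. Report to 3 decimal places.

p₁ = P(outcome | exposed) = 2015/2882 = 0.69917
p₀ = P(outcome | unexposed) = 106/441 = 0.24036
Under exogeneity and monotonicity, PN = (p₁ − p₀) / p₁.
PN = (0.69917 − 0.24036) / 0.69917 = 0.4588 / 0.69917 ≈ 0.6562

PN ≈ 0.656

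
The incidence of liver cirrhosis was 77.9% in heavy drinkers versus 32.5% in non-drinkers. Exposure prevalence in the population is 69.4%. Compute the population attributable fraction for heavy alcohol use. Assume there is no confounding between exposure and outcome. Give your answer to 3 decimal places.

PAF ≈ 0.492

p₁ = 0.779, p₀ = 0.325.
Overall risk P(Y=1) = π·p₁ + (1−π)·p₀ = 0.694×0.779 + 0.306×0.325 = 0.64008.
Under exogeneity, PAF = [P(Y=1) − p₀] / P(Y=1).
PAF = (0.64008 − 0.325) / 0.64008 ≈ 0.4922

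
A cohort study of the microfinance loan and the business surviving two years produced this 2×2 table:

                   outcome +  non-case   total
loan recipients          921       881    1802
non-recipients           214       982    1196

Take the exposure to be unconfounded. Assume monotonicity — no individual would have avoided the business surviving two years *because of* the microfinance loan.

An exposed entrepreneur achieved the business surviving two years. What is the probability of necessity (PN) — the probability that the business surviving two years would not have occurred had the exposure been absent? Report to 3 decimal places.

PN ≈ 0.650

p₁ = P(outcome | exposed) = 921/1802 = 0.5111
p₀ = P(outcome | unexposed) = 214/1196 = 0.17893
Under exogeneity and monotonicity, PN = (p₁ − p₀) / p₁.
PN = (0.5111 − 0.17893) / 0.5111 = 0.33217 / 0.5111 ≈ 0.6499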